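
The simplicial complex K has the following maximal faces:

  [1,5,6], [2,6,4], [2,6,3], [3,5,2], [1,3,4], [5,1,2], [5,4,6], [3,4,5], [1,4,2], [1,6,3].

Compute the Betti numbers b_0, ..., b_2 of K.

K has 6 vertices, 15 edges, 10 triangles.
rank ∂_0 = 0, rank ∂_1 = 5 ⇒ b_0 = 6 − 0 − 5 = 1; all invariant factors of ∂_1 are 1 so no torsion. So H_0 = Z.
rank ∂_1 = 5, rank ∂_2 = 10 ⇒ b_1 = 15 − 5 − 10 = 0; ∂_2 has invariant factor(s) [2] giving torsion. So H_1 = Z/2Z.
rank ∂_2 = 10, rank ∂_3 = 0 ⇒ b_2 = 10 − 10 − 0 = 0. So H_2 = 0.

b_0 = 1, b_1 = 0, b_2 = 0.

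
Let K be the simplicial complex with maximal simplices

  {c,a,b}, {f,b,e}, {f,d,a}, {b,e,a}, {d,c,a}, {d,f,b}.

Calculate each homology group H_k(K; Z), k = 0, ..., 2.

Order the vertices as a < b < c < d < e < f. Listing each simplex with vertices in this order, K has dimension 2 with simplices:

  0-simplices (6): a, b, c, d, e, f
  1-simplices (12): ab, ac, ad, ae, af, bc, bd, be, bf, cd, df, ef
  2-simplices (6): abc, abe, acd, adf, bdf, bef

giving chain groups C_0 ≅ Z^6, C_1 ≅ Z^12, C_2 ≅ Z^6.

∂_1: C_1 → C_0 is given by ∂[p,q] = [q] − [p]. For instance
  ∂ae = e − a.
The resulting 6×12 matrix has rank 5, and its Smith normal form has invariant factors (1,1,1,1,1).

Boundary ∂_2: C_2 → C_1 acts by ∂[p,q,r] = [q,r] − [p,r] + [p,q]. For instance
  ∂bef = ef − bf + be,
  ∂abe = be − ae + ab.
The 12×6 boundary matrix has rank 6 and Smith normal form diag(1,1,1,1,1,1).

From H_k ≅ ker(∂_k) / im(∂_{k+1}) we obtain:

  H_0: rank C_0 − rank ∂_1 = 6 − 5 = 1, and the invariant factors of ∂_1 are all 1, so H_0 ≅ Z.
  H_1: rank ker ∂_1 − rank ∂_2 = (12 − 5) − 6 = 1, and the invariant factors of ∂_2 are all 1, so H_1 ≅ Z.
  H_2: rank ker ∂_2 − rank ∂_3 = (6 − 6) − 0 = 0, and there is no ∂_3, so H_2 ≅ 0.

H_0 ≅ Z,  H_1 ≅ Z,  H_2 = 0.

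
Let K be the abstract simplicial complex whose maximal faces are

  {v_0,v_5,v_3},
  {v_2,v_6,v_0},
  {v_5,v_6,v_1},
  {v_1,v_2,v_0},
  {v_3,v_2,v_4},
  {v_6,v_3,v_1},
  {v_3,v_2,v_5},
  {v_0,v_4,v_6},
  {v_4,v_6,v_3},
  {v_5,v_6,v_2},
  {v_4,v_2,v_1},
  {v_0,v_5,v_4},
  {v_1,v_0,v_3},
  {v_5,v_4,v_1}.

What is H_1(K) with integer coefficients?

Take the total order v_0 < v_1 < v_2 < v_3 < v_4 < v_5 < v_6 on the vertex set. Then K (dimension 2) consists of the simplices:

  0-simplices (7): [v_0], [v_1], [v_2], [v_3], [v_4], [v_5], [v_6]
  1-simplices (21): (21 of them)
  2-simplices (14): (14 of them)

so the chain groups are C_0 ≅ Z^7, C_1 ≅ Z^21, C_2 ≅ Z^14.

∂_1: C_1 → C_0 maps an edge to its endpoints' difference, ∂[p,q] = q − p.
The resulting 7×21 matrix has rank 6, and its Smith normal form has invariant factors (1,1,1,1,1,1).

The boundary map ∂_2: C_2 → C_1 acts by ∂[p,q,r] = [q,r] − [p,r] + [p,q]. For instance
  ∂[v_2,v_5,v_6] = [v_5,v_6] − [v_2,v_6] + [v_2,v_5],
  ∂[v_0,v_1,v_3] = [v_1,v_3] − [v_0,v_3] + [v_0,v_1].
As a 21×14 matrix over Z this has rank 13, with invariant factors (1,1,1,1,1,1,1,1,1,1,1,1,1).

Now H_k = ker ∂_k / im ∂_{k+1}, so:

  H_1: rank ker ∂_1 − rank ∂_2 = (21 − 6) − 13 = 2, and the invariant factors of ∂_2 are all 1, so H_1 = Z^2.

(K is a triangulation of the torus T^2.)

H_1 = Z^2.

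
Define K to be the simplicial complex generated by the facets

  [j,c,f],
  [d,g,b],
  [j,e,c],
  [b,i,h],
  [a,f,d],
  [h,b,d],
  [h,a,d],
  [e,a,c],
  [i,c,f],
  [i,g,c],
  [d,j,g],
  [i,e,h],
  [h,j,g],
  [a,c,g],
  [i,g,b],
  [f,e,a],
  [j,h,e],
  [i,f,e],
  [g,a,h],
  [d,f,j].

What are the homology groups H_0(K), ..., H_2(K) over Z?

H_0 = Z,  H_1 = Z ⊕ Z/2Z,  H_2 = 0.

Take the total order a < b < c < d < e < f < g < h < i < j on the vertex set. Then K (dimension 2) consists of the simplices:

  0-simplices (10): a, b, c, d, e, f, g, h, i, j
  1-simplices (30): ac, ad, ae, af, ag, ah, bd, bg, bh, bi, ce, cf, cg, ci, cj, df, dg, dh, dj, ef, eh, ei, ej, fi, fj, gh, gi, gj, hi, hj
  2-simplices (20): ace, acg, adf, adh, aef, agh, bdg, bdh, bgi, bhi, cej, cfi, cfj, cgi, dfj, dgj, efi, ehi, ehj, ghj

so the chain groups are C_0 ≅ Z^10, C_1 ≅ Z^30, C_2 ≅ Z^20.

The boundary map ∂_1: C_1 → C_0 sends each edge [p,q] (with p < q) to q − p.
As a 10×30 matrix over Z this has rank 9, with invariant factors (1,1,1,1,1,1,1,1,1).

Boundary ∂_2: C_2 → C_1 acts by ∂[p,q,r] = [q,r] − [p,r] + [p,q]. For instance
  ∂cfi = fi − ci + cf,
  ∂agh = gh − ah + ag.
The resulting 30×20 matrix has rank 20, and its Smith normal form has invariant factors (1,1,1,1,1,1,1,1,1,1,1,1,1,1,1,1,1,1,1,2).

Now H_k = ker ∂_k / im ∂_{k+1}, so:

  H_0: rank C_0 − rank ∂_1 = 10 − 9 = 1, and the invariant factors of ∂_1 are all 1, so H_0 ≅ Z.
  H_1: rank ker ∂_1 − rank ∂_2 = (30 − 9) − 20 = 1, and ∂_2 has invariant factor 2 > 1, so H_1 ≅ Z ⊕ Z/2Z.
  H_2: rank ker ∂_2 − rank ∂_3 = (20 − 20) − 0 = 0, and there is no ∂_3, so H_2 ≅ 0.

As a check, the Euler characteristic is 10 − 30 + 20 = 0, which agrees with 1 − 1 + 0 = 0.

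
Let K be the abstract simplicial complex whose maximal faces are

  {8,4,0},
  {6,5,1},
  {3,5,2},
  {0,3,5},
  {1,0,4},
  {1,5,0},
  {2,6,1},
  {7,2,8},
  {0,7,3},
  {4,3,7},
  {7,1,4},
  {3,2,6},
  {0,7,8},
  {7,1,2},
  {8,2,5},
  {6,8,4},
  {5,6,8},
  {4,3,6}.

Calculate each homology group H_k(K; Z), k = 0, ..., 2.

We work with the vertex ordering 0 < 1 < 2 < 3 < 4 < 5 < 6 < 7 < 8. The simplices of K, each written with vertices in increasing order, are:

  0-simplices (9): [0], [1], [2], [3], [4], [5], [6], [7], [8]
  1-simplices (27): (27 of them)
  2-simplices (18): [0,1,4], [0,1,5], [0,3,5], [0,3,7], [0,4,8], [0,7,8], [1,2,6], [1,2,7], [1,4,7], [1,5,6], [2,3,5], [2,3,6], [2,5,8], [2,7,8], [3,4,6], [3,4,7], [4,6,8], [5,6,8]

giving chain groups C_0 ≅ Z^9, C_1 ≅ Z^27, C_2 ≅ Z^18.

The boundary map ∂_1: C_1 → C_0 is given by ∂[p,q] = [q] − [p]. For instance
  ∂[4,6] = [6] − [4].
The 9×27 boundary matrix has rank 8 and Smith normal form diag(1,1,1,1,1,1,1,1).

The boundary map ∂_2: C_2 → C_1 sends each 2-simplex [p,q,r] to [q,r] − [p,r] + [p,q]. For instance
  ∂[4,6,8] = [6,8] − [4,8] + [4,6],
  ∂[0,3,5] = [3,5] − [0,5] + [0,3].
This gives a 27×18 integer matrix of rank 18; reducing to Smith normal form yields diagonal entries (1,1,1,1,1,1,1,1,1,1,1,1,1,1,1,1,1,2).

Now H_k = ker ∂_k / im ∂_{k+1}, so:

  H_0: rank C_0 − rank ∂_1 = 9 − 8 = 1, and the invariant factors of ∂_1 are all 1, so H_0 ≅ Z.
  H_1: rank ker ∂_1 − rank ∂_2 = (27 − 8) − 18 = 1, and ∂_2 has invariant factor 2 > 1, so H_1 ≅ Z ⊕ Z/2Z.
  H_2: rank ker ∂_2 − rank ∂_3 = (18 − 18) − 0 = 0, and there is no ∂_3, so H_2 ≅ 0.

As a check, the Euler characteristic is 9 − 27 + 18 = 0, which agrees with 1 − 1 + 0 = 0.

H_0 ≅ Z,  H_1 ≅ Z ⊕ Z/2Z,  H_2 = 0.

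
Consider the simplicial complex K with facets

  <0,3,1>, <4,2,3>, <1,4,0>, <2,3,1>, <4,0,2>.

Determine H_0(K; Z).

H_0 = Z.

Take the total order 0 < 1 < 2 < 3 < 4 on the vertex set. Then K (dimension 2) consists of the simplices:

  0-simplices (5): [0], [1], [2], [3], [4]
  1-simplices (10): [0,1], [0,2], [0,3], [0,4], [1,2], [1,3], [1,4], [2,3], [2,4], [3,4]
  2-simplices (5): [0,1,3], [0,1,4], [0,2,4], [1,2,3], [2,3,4]

so the chain groups are C_0 ≅ Z^5, C_1 ≅ Z^10, C_2 ≅ Z^5.

The boundary map ∂_1: C_1 → C_0 maps an edge to its endpoints' difference, ∂[p,q] = q − p. For instance
  ∂[1,3] = [3] − [1].
The resulting 5×10 matrix has rank 4, and its Smith normal form has invariant factors (1,1,1,1).

Boundary ∂_2: C_2 → C_1 sends each 2-simplex [p,q,r] to [q,r] − [p,r] + [p,q]. For instance
  ∂[0,1,4] = [1,4] − [0,4] + [0,1],
  ∂[2,3,4] = [3,4] − [2,4] + [2,3].
The 10×5 boundary matrix has rank 5 and Smith normal form diag(1,1,1,1,1).

Computing H_k = (kernel of ∂_k) / (image of ∂_{k+1}):

  H_0: rank C_0 − rank ∂_1 = 5 − 4 = 1, and the invariant factors of ∂_1 are all 1, so H_0 = Z.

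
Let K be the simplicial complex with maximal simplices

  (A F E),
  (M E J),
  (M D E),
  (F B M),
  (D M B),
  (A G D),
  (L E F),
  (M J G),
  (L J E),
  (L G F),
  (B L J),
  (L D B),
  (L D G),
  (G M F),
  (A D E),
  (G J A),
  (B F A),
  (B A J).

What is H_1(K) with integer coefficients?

H_1 ≅ Z^2.

We work with the vertex ordering A < B < D < E < F < G < J < L < M. The simplices of K, each written with vertices in increasing order, are:

  0-simplices (9): A, B, D, E, F, G, J, L, M
  1-simplices (27): AB, AD, AE, AF, AG, AJ, BD, BF, BJ, BL, BM, DE, DG, DL, DM, EF, EJ, EL, EM, FG, FL, FM, GJ, GL, GM, JL, JM
  2-simplices (18): ABF, ABJ, ADE, ADG, AEF, AGJ, BDL, BDM, BFM, BJL, DEM, DGL, EFL, EJL, EJM, FGL, FGM, GJM

giving chain groups C_0 ≅ Z^9, C_1 ≅ Z^27, C_2 ≅ Z^18.

Boundary ∂_1: C_1 → C_0 sends each edge [p,q] (with p < q) to q − p.
As a 9×27 matrix over Z this has rank 8, with invariant factors (1,1,1,1,1,1,1,1).

Boundary ∂_2: C_2 → C_1 acts by ∂[p,q,r] = [q,r] − [p,r] + [p,q]. For instance
  ∂BFM = FM − BM + BF,
  ∂AGJ = GJ − AJ + AG.
This gives a 27×18 integer matrix of rank 17; reducing to Smith normal form yields diagonal entries (1,1,1,1,1,1,1,1,1,1,1,1,1,1,1,1,1).

Reading off H_k = ker ∂_k / im ∂_{k+1}:

  H_1: rank ker ∂_1 − rank ∂_2 = (27 − 8) − 17 = 2, and the invariant factors of ∂_2 are all 1, so H_1 = Z^2.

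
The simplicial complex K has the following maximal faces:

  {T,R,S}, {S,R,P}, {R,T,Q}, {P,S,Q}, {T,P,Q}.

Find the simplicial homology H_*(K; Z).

H_0 ≅ Z,  H_1 ≅ Z,  H_2 = 0.

We work with the vertex ordering P < Q < R < S < T. The simplices of K, each written with vertices in increasing order, are:

  0-simplices (5): P, Q, R, S, T
  1-simplices (10): PQ, PR, PS, PT, QR, QS, QT, RS, RT, ST
  2-simplices (5): PQS, PQT, PRS, QRT, RST

so the chain groups are C_0 ≅ Z^5, C_1 ≅ Z^10, C_2 ≅ Z^5.

The boundary map ∂_1: C_1 → C_0 maps an edge to its endpoints' difference, ∂[p,q] = q − p.
As a 5×10 matrix over Z this has rank 4, with invariant factors (1,1,1,1).

Boundary ∂_2: C_2 → C_1 maps a triangle to the signed sum of its edges. For instance
  ∂PQT = QT − PT + PQ,
  ∂RST = ST − RT + RS.
This gives a 10×5 integer matrix of rank 5; reducing to Smith normal form yields diagonal entries (1,1,1,1,1).

Reading off H_k = ker ∂_k / im ∂_{k+1}:

  H_0: rank C_0 − rank ∂_1 = 5 − 4 = 1, and the invariant factors of ∂_1 are all 1, so H_0 = Z.
  H_1: rank ker ∂_1 − rank ∂_2 = (10 − 4) − 5 = 1, and the invariant factors of ∂_2 are all 1, so H_1 = Z.
  H_2: rank ker ∂_2 − rank ∂_3 = (5 − 5) − 0 = 0, and there is no ∂_3, so H_2 = 0.

As a check, the Euler characteristic is 5 − 10 + 5 = 0, which agrees with 1 − 1 + 0 = 0.
(K is a triangulation of the Möbius band.)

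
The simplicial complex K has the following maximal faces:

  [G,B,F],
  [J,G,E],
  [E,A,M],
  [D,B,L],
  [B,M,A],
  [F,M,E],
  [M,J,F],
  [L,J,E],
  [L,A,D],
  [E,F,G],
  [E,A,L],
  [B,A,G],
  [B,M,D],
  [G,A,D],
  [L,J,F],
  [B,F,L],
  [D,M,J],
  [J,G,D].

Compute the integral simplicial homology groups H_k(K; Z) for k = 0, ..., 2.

H_0 = Z,  H_1 = Z ⊕ Z/2Z,  H_2 = 0.

Order the vertices as A < B < D < E < F < G < J < L < M. Listing each simplex with vertices in this order, K has dimension 2 with simplices:

  0-simplices (9): A, B, D, E, F, G, J, L, M
  1-simplices (27): AB, AD, AE, AG, AL, AM, BD, BF, BG, BL, BM, DG, DJ, DL, DM, EF, EG, EJ, EL, EM, FG, FJ, FL, FM, GJ, JL, JM
  2-simplices (18): ABG, ABM, ADG, ADL, AEL, AEM, BDL, BDM, BFG, BFL, DGJ, DJM, EFG, EFM, EGJ, EJL, FJL, FJM

giving chain groups C_0 ≅ Z^9, C_1 ≅ Z^27, C_2 ≅ Z^18.

∂_1: C_1 → C_0 sends each edge [p,q] (with p < q) to q − p. For instance
  ∂DG = G − D.
This gives a 9×27 integer matrix of rank 8; reducing to Smith normal form yields diagonal entries (1,1,1,1,1,1,1,1).

The boundary map ∂_2: C_2 → C_1 sends each 2-simplex [p,q,r] to [q,r] − [p,r] + [p,q]. For instance
  ∂BDL = DL − BL + BD,
  ∂BFG = FG − BG + BF.
This gives a 27×18 integer matrix of rank 18; reducing to Smith normal form yields diagonal entries (1,1,1,1,1,1,1,1,1,1,1,1,1,1,1,1,1,2).

From H_k ≅ ker(∂_k) / im(∂_{k+1}) we obtain:

  H_0: rank C_0 − rank ∂_1 = 9 − 8 = 1, and the invariant factors of ∂_1 are all 1, so H_0 = Z.
  H_1: rank ker ∂_1 − rank ∂_2 = (27 − 8) − 18 = 1, and ∂_2 has invariant factor 2 > 1, so H_1 = Z ⊕ Z/2Z.
  H_2: rank ker ∂_2 − rank ∂_3 = (18 − 18) − 0 = 0, and there is no ∂_3, so H_2 = 0.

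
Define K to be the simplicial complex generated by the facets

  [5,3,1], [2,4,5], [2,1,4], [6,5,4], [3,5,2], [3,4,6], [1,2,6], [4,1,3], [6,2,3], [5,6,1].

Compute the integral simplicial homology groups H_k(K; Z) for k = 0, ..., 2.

Take the total order 1 < 2 < 3 < 4 < 5 < 6 on the vertex set. Then K (dimension 2) consists of the simplices:

  0-simplices (6): [1], [2], [3], [4], [5], [6]
  1-simplices (15): [1,2], [1,3], [1,4], [1,5], [1,6], [2,3], [2,4], [2,5], [2,6], [3,4], [3,5], [3,6], [4,5], [4,6], [5,6]
  2-simplices (10): [1,2,4], [1,2,6], [1,3,4], [1,3,5], [1,5,6], [2,3,5], [2,3,6], [2,4,5], [3,4,6], [4,5,6]

so the chain groups are C_0 ≅ Z^6, C_1 ≅ Z^15, C_2 ≅ Z^10.

The boundary map ∂_1: C_1 → C_0 is given by ∂[p,q] = [q] − [p]. For instance
  ∂[3,6] = [6] − [3].
The resulting 6×15 matrix has rank 5, and its Smith normal form has invariant factors (1,1,1,1,1).

Boundary ∂_2: C_2 → C_1 sends each 2-simplex [p,q,r] to [q,r] − [p,r] + [p,q]. For instance
  ∂[1,2,6] = [2,6] − [1,6] + [1,2],
  ∂[2,3,5] = [3,5] − [2,5] + [2,3].
The 15×10 boundary matrix has rank 10 and Smith normal form diag(1,1,1,1,1,1,1,1,1,2).

Reading off H_k = ker ∂_k / im ∂_{k+1}:

  H_0: rank C_0 − rank ∂_1 = 6 − 5 = 1, and the invariant factors of ∂_1 are all 1, so H_0 = Z.
  H_1: rank ker ∂_1 − rank ∂_2 = (15 − 5) − 10 = 0, and ∂_2 has invariant factor 2 > 1, so H_1 = Z/2.
  H_2: rank ker ∂_2 − rank ∂_3 = (10 − 10) − 0 = 0, and there is no ∂_3, so H_2 = 0.

H_0 = Z,  H_1 = Z/2,  H_2 = 0.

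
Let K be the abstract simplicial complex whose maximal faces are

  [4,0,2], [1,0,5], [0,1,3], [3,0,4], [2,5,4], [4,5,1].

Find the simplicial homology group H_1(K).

H_1 ≅ Z.

Fix the vertex order 0 < 1 < 2 < 3 < 4 < 5 and write every simplex with vertices in increasing order. Then dim K = 2 and the simplices of K are:

  0-simplices (6): [0], [1], [2], [3], [4], [5]
  1-simplices (12): [0,1], [0,2], [0,3], [0,4], [0,5], [1,3], [1,4], [1,5], [2,4], [2,5], [3,4], [4,5]
  2-simplices (6): [0,1,3], [0,1,5], [0,2,4], [0,3,4], [1,4,5], [2,4,5]

giving chain groups C_0 ≅ Z^6, C_1 ≅ Z^12, C_2 ≅ Z^6.

Boundary ∂_1: C_1 → C_0 sends each edge [p,q] (with p < q) to q − p.
As a 6×12 matrix over Z this has rank 5, with invariant factors (1,1,1,1,1).

The boundary map ∂_2: C_2 → C_1 sends each 2-simplex [p,q,r] to [q,r] − [p,r] + [p,q]. For instance
  ∂[0,1,3] = [1,3] − [0,3] + [0,1],
  ∂[1,4,5] = [4,5] − [1,5] + [1,4].
As a 12×6 matrix over Z this has rank 6, with invariant factors (1,1,1,1,1,1).

From H_k ≅ ker(∂_k) / im(∂_{k+1}) we obtain:

  H_1: rank ker ∂_1 − rank ∂_2 = (12 − 5) − 6 = 1, and the invariant factors of ∂_2 are all 1, so H_1 ≅ Z.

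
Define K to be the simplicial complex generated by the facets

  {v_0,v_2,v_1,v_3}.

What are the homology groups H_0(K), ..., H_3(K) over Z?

H_0 = Z,  H_1 = 0,  H_2 = 0,  H_3 = 0.

Fix the vertex order v_0 < v_1 < v_2 < v_3 and write every simplex with vertices in increasing order. Then dim K = 3 and the simplices of K are:

  0-simplices (4): [v_0], [v_1], [v_2], [v_3]
  1-simplices (6): [v_0,v_1], [v_0,v_2], [v_0,v_3], [v_1,v_2], [v_1,v_3], [v_2,v_3]
  2-simplices (4): [v_0,v_1,v_2], [v_0,v_1,v_3], [v_0,v_2,v_3], [v_1,v_2,v_3]
  3-simplices (1): [v_0,v_1,v_2,v_3]

so the chain groups are C_0 ≅ Z^4, C_1 ≅ Z^6, C_2 ≅ Z^4, C_3 ≅ Z^1.

Boundary ∂_1: C_1 → C_0 is given by ∂[p,q] = [q] − [p].
As a 4×6 matrix over Z this has rank 3, with invariant factors (1,1,1).

The boundary map ∂_2: C_2 → C_1 maps a triangle to the signed sum of its edges. For instance
  ∂[v_0,v_2,v_3] = [v_2,v_3] − [v_0,v_3] + [v_0,v_2],
  ∂[v_1,v_2,v_3] = [v_2,v_3] − [v_1,v_3] + [v_1,v_2].
As a 6×4 matrix over Z this has rank 3, with invariant factors (1,1,1).

∂_3: C_3 → C_2 sends each 3-simplex σ to the alternating sum Σ_i (−1)^i (σ with its i-th vertex removed). For instance
  ∂[v_0,v_1,v_2,v_3] = [v_1,v_2,v_3] − [v_0,v_2,v_3] + [v_0,v_1,v_3] − [v_0,v_1,v_2].
The resulting 4×1 matrix has rank 1, and its Smith normal form has invariant factors (1).

Computing H_k = (kernel of ∂_k) / (image of ∂_{k+1}):

  H_0: rank C_0 − rank ∂_1 = 4 − 3 = 1, and the invariant factors of ∂_1 are all 1, so H_0 ≅ Z.
  H_1: rank ker ∂_1 − rank ∂_2 = (6 − 3) − 3 = 0, and the invariant factors of ∂_2 are all 1, so H_1 ≅ 0.
  H_2: rank ker ∂_2 − rank ∂_3 = (4 − 3) − 1 = 0, and the invariant factors of ∂_3 are all 1, so H_2 ≅ 0.
  H_3: rank ker ∂_3 − rank ∂_4 = (1 − 1) − 0 = 0, and there is no ∂_4, so H_3 ≅ 0.

As a check, the Euler characteristic is 4 − 6 + 4 − 1 = 1, which agrees with 1 − 0 + 0 − 0 = 1.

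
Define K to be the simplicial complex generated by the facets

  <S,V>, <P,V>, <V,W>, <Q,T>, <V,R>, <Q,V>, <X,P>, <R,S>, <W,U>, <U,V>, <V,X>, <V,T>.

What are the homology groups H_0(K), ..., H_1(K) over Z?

H_0 ≅ Z,  H_1 ≅ Z^4.

K has 9 vertices, 12 edges.
rank ∂_0 = 0, rank ∂_1 = 8 ⇒ b_0 = 9 − 0 − 8 = 1; all invariant factors of ∂_1 are 1 so no torsion. So H_0 = Z.
rank ∂_1 = 8, rank ∂_2 = 0 ⇒ b_1 = 12 − 8 − 0 = 4. So H_1 = Z^4.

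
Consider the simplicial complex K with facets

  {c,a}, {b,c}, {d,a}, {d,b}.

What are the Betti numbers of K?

b_0 = 1, b_1 = 1.

Fix the vertex order a < b < c < d and write every simplex with vertices in increasing order. Then dim K = 1 and the simplices of K are:

  0-simplices (4): a, b, c, d
  1-simplices (4): ac, ad, bc, bd

Hence C_0 ≅ Z^4, C_1 ≅ Z^4.

Boundary ∂_1: C_1 → C_0 is given by ∂[p,q] = [q] − [p].
This gives a 4×4 integer matrix of rank 3; reducing to Smith normal form yields diagonal entries (1,1,1).

Reading off H_k = ker ∂_k / im ∂_{k+1}:

  H_0: rank C_0 − rank ∂_1 = 4 − 3 = 1, and the invariant factors of ∂_1 are all 1, so H_0 = Z.
  H_1: rank ker ∂_1 − rank ∂_2 = (4 − 3) − 0 = 1, and there is no ∂_2, so H_1 = Z.

Hence the Betti numbers are b_0 = 1, b_1 = 1.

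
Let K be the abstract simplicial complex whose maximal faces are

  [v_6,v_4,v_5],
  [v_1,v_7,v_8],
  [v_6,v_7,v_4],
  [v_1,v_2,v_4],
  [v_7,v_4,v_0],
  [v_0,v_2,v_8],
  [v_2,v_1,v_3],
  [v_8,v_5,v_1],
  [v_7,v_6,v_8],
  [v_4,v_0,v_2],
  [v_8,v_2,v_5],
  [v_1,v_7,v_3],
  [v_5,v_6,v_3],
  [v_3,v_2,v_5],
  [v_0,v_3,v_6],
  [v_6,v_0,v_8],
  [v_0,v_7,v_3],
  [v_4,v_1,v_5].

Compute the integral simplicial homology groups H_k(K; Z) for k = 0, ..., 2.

Take the total order v_0 < v_1 < v_2 < v_3 < v_4 < v_5 < v_6 < v_7 < v_8 on the vertex set. Then K (dimension 2) consists of the simplices:

  0-simplices (9): [v_0], [v_1], [v_2], [v_3], [v_4], [v_5], [v_6], [v_7], [v_8]
  1-simplices (27): (27 of them)
  2-simplices (18): (18 of them)

giving chain groups C_0 ≅ Z^9, C_1 ≅ Z^27, C_2 ≅ Z^18.

The boundary map ∂_1: C_1 → C_0 sends each edge [p,q] (with p < q) to q − p.
The 9×27 boundary matrix has rank 8 and Smith normal form diag(1,1,1,1,1,1,1,1).

∂_2: C_2 → C_1 maps a triangle to the signed sum of its edges. For instance
  ∂[v_3,v_5,v_6] = [v_5,v_6] − [v_3,v_6] + [v_3,v_5],
  ∂[v_0,v_6,v_8] = [v_6,v_8] − [v_0,v_8] + [v_0,v_6].
This gives a 27×18 integer matrix of rank 18; reducing to Smith normal form yields diagonal entries (1,1,1,1,1,1,1,1,1,1,1,1,1,1,1,1,1,2).

Now H_k = ker ∂_k / im ∂_{k+1}, so:

  H_0: rank C_0 − rank ∂_1 = 9 − 8 = 1, and the invariant factors of ∂_1 are all 1, so H_0 ≅ Z.
  H_1: rank ker ∂_1 − rank ∂_2 = (27 − 8) − 18 = 1, and ∂_2 has invariant factor 2 > 1, so H_1 ≅ Z ⊕ Z/2Z.
  H_2: rank ker ∂_2 − rank ∂_3 = (18 − 18) − 0 = 0, and there is no ∂_3, so H_2 ≅ 0.

As a check, the Euler characteristic is 9 − 27 + 18 = 0, which agrees with 1 − 1 + 0 = 0.

H_0 ≅ Z,  H_1 ≅ Z ⊕ Z/2Z,  H_2 = 0.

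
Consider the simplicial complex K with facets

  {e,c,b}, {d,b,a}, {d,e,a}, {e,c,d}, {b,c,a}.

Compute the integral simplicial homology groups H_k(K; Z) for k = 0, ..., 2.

Fix the vertex order a < b < c < d < e and write every simplex with vertices in increasing order. Then dim K = 2 and the simplices of K are:

  0-simplices (5): a, b, c, d, e
  1-simplices (10): ab, ac, ad, ae, bc, bd, be, cd, ce, de
  2-simplices (5): abc, abd, ade, bce, cde

Hence C_0 ≅ Z^5, C_1 ≅ Z^10, C_2 ≅ Z^5.

The boundary map ∂_1: C_1 → C_0 sends each edge [p,q] (with p < q) to q − p. For instance
  ∂ce = e − c.
The 5×10 boundary matrix has rank 4 and Smith normal form diag(1,1,1,1).

Boundary ∂_2: C_2 → C_1 sends each 2-simplex [p,q,r] to [q,r] − [p,r] + [p,q]. For instance
  ∂ade = de − ae + ad,
  ∂cde = de − ce + cd.
This gives a 10×5 integer matrix of rank 5; reducing to Smith normal form yields diagonal entries (1,1,1,1,1).

Now H_k = ker ∂_k / im ∂_{k+1}, so:

  H_0: rank C_0 − rank ∂_1 = 5 − 4 = 1, and the invariant factors of ∂_1 are all 1, so H_0 ≅ Z.
  H_1: rank ker ∂_1 − rank ∂_2 = (10 − 4) − 5 = 1, and the invariant factors of ∂_2 are all 1, so H_1 ≅ Z.
  H_2: rank ker ∂_2 − rank ∂_3 = (5 − 5) − 0 = 0, and there is no ∂_3, so H_2 ≅ 0.

As a check, the Euler characteristic is 5 − 10 + 5 = 0, which agrees with 1 − 1 + 0 = 0.
(K is a triangulation of the Möbius band.)

H_0 = Z,  H_1 = Z,  H_2 = 0.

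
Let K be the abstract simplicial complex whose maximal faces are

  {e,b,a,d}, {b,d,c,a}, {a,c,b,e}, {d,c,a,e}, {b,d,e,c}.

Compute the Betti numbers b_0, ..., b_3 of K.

b_0 = 1, b_1 = 0, b_2 = 0, b_3 = 1.

Take the total order a < b < c < d < e on the vertex set. Then K (dimension 3) consists of the simplices:

  0-simplices (5): a, b, c, d, e
  1-simplices (10): ab, ac, ad, ae, bc, bd, be, cd, ce, de
  2-simplices (10): abc, abd, abe, acd, ace, ade, bcd, bce, bde, cde
  3-simplices (5): abcd, abce, abde, acde, bcde

giving chain groups C_0 ≅ Z^5, C_1 ≅ Z^10, C_2 ≅ Z^10, C_3 ≅ Z^5.

The boundary map ∂_1: C_1 → C_0 maps an edge to its endpoints' difference, ∂[p,q] = q − p. For instance
  ∂bc = c − b.
The resulting 5×10 matrix has rank 4, and its Smith normal form has invariant factors (1,1,1,1).

Boundary ∂_2: C_2 → C_1 acts by ∂[p,q,r] = [q,r] − [p,r] + [p,q]. For instance
  ∂acd = cd − ad + ac,
  ∂abc = bc − ac + ab.
The resulting 10×10 matrix has rank 6, and its Smith normal form has invariant factors (1,1,1,1,1,1).

The boundary map ∂_3: C_3 → C_2 sends each 3-simplex σ to the alternating sum Σ_i (−1)^i (σ with its i-th vertex removed). For instance
  ∂abcd = bcd − acd + abd − abc,
  ∂bcde = cde − bde + bce − bcd.
This gives a 10×5 integer matrix of rank 4; reducing to Smith normal form yields diagonal entries (1,1,1,1).

Now H_k = ker ∂_k / im ∂_{k+1}, so:

  H_0: rank C_0 − rank ∂_1 = 5 − 4 = 1, and the invariant factors of ∂_1 are all 1, so H_0 = Z.
  H_1: rank ker ∂_1 − rank ∂_2 = (10 − 4) − 6 = 0, and the invariant factors of ∂_2 are all 1, so H_1 = 0.
  H_2: rank ker ∂_2 − rank ∂_3 = (10 − 6) − 4 = 0, and the invariant factors of ∂_3 are all 1, so H_2 = 0.
  H_3: rank ker ∂_3 − rank ∂_4 = (5 − 4) − 0 = 1, and there is no ∂_4, so H_3 = Z.

Hence the Betti numbers are b_0 = 1, b_1 = 0, b_2 = 0, b_3 = 1.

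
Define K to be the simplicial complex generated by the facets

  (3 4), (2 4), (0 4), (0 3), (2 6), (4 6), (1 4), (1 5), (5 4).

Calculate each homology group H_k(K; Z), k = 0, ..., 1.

H_0 = Z,  H_1 = Z^3.

K has 7 vertices, 9 edges.
rank ∂_0 = 0, rank ∂_1 = 6 ⇒ b_0 = 7 − 0 − 6 = 1; all invariant factors of ∂_1 are 1 so no torsion. So H_0 = Z.
rank ∂_1 = 6, rank ∂_2 = 0 ⇒ b_1 = 9 − 6 − 0 = 3. So H_1 = Z^3.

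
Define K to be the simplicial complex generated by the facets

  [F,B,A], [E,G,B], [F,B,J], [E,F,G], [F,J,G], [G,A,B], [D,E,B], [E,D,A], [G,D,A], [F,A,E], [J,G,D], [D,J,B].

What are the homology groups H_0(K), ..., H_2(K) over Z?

H_0 ≅ Z,  H_1 ≅ Z/2,  H_2 = 0.

K has 7 vertices, 18 edges, 12 triangles.
rank ∂_0 = 0, rank ∂_1 = 6 ⇒ b_0 = 7 − 0 − 6 = 1; all invariant factors of ∂_1 are 1 so no torsion. So H_0 = Z.
rank ∂_1 = 6, rank ∂_2 = 12 ⇒ b_1 = 18 − 6 − 12 = 0; ∂_2 has invariant factor(s) [2] giving torsion. So H_1 = Z/2.
rank ∂_2 = 12, rank ∂_3 = 0 ⇒ b_2 = 12 − 12 − 0 = 0. So H_2 = 0.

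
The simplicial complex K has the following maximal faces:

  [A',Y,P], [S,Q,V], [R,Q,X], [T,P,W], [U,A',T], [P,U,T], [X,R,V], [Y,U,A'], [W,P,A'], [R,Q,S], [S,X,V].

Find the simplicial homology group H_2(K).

H_2 ≅ 0.

We work with the vertex ordering P < Q < R < S < T < U < V < W < X < Y < A'. The simplices of K, each written with vertices in increasing order, are:

  0-simplices (11): [P], [Q], [R], [S], [T], [U], [V], [W], [X], [Y], [A']
  1-simplices (22): [P,T], [P,U], [P,W], [P,Y], [P,A'], [Q,R], [Q,S], [Q,V], [Q,X], [R,S], [R,V], [R,X], [S,V], [S,X], [T,U], [T,W], [T,A'], [U,Y], [U,A'], [V,X], [W,A'], [Y,A']
  2-simplices (11): [P,T,U], [P,T,W], [P,W,A'], [P,Y,A'], [Q,R,S], [Q,R,X], [Q,S,V], [R,V,X], [S,V,X], [T,U,A'], [U,Y,A']

giving chain groups C_0 ≅ Z^11, C_1 ≅ Z^22, C_2 ≅ Z^11.

∂_1: C_1 → C_0 maps an edge to its endpoints' difference, ∂[p,q] = q − p. For instance
  ∂[W,A'] = [A'] − [W].
The 11×22 boundary matrix has rank 9 and Smith normal form diag(1,1,1,1,1,1,1,1,1).

∂_2: C_2 → C_1 maps a triangle to the signed sum of its edges. For instance
  ∂[Q,R,X] = [R,X] − [Q,X] + [Q,R],
  ∂[S,V,X] = [V,X] − [S,X] + [S,V].
This gives a 22×11 integer matrix of rank 11; reducing to Smith normal form yields diagonal entries (1,1,1,1,1,1,1,1,1,1,1).

From H_k ≅ ker(∂_k) / im(∂_{k+1}) we obtain:

  H_2: rank ker ∂_2 − rank ∂_3 = (11 − 11) − 0 = 0, and there is no ∂_3, so H_2 ≅ 0.

(K is a triangulation of the disjoint union of the Möbius band and the cylinder S^1 x I.)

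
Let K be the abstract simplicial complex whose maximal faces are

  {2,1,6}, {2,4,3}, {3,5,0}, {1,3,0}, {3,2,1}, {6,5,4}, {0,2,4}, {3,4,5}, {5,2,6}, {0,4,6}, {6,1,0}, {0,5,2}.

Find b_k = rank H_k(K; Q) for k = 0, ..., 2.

Order the vertices as 0 < 1 < 2 < 3 < 4 < 5 < 6. Listing each simplex with vertices in this order, K has dimension 2 with simplices:

  0-simplices (7): [0], [1], [2], [3], [4], [5], [6]
  1-simplices (18): [0,1], [0,2], [0,3], [0,4], [0,5], [0,6], [1,2], [1,3], [1,6], [2,3], [2,4], [2,5], [2,6], [3,4], [3,5], [4,5], [4,6], [5,6]
  2-simplices (12): [0,1,3], [0,1,6], [0,2,4], [0,2,5], [0,3,5], [0,4,6], [1,2,3], [1,2,6], [2,3,4], [2,5,6], [3,4,5], [4,5,6]

Hence C_0 ≅ Z^7, C_1 ≅ Z^18, C_2 ≅ Z^12.

∂_1: C_1 → C_0 is given by ∂[p,q] = [q] − [p]. For instance
  ∂[0,3] = [3] − [0].
This gives a 7×18 integer matrix of rank 6; reducing to Smith normal form yields diagonal entries (1,1,1,1,1,1).

Boundary ∂_2: C_2 → C_1 sends each 2-simplex [p,q,r] to [q,r] − [p,r] + [p,q]. For instance
  ∂[0,2,4] = [2,4] − [0,4] + [0,2],
  ∂[4,5,6] = [5,6] − [4,6] + [4,5].
The 18×12 boundary matrix has rank 12 and Smith normal form diag(1,1,1,1,1,1,1,1,1,1,1,2).

Now H_k = ker ∂_k / im ∂_{k+1}, so:

  H_0: rank C_0 − rank ∂_1 = 7 − 6 = 1, and the invariant factors of ∂_1 are all 1, so H_0 = Z.
  H_1: rank ker ∂_1 − rank ∂_2 = (18 − 6) − 12 = 0, and ∂_2 has invariant factor 2 > 1, so H_1 = Z/2.
  H_2: rank ker ∂_2 − rank ∂_3 = (12 − 12) − 0 = 0, and there is no ∂_3, so H_2 = 0.

(K is a triangulation of the real projective plane RP^2.)

Hence the Betti numbers are b_0 = 1, b_1 = 0, b_2 = 0.

b_0 = 1, b_1 = 0, b_2 = 0.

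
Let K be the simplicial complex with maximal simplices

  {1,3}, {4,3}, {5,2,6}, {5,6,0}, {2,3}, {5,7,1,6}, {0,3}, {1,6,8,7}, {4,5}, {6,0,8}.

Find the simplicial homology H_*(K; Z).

Fix the vertex order 0 < 1 < 2 < 3 < 4 < 5 < 6 < 7 < 8 and write every simplex with vertices in increasing order. Then dim K = 3 and the simplices of K are:

  0-simplices (9): [0], [1], [2], [3], [4], [5], [6], [7], [8]
  1-simplices (19): [0,3], [0,5], [0,6], [0,8], [1,3], [1,5], [1,6], [1,7], [1,8], [2,3], [2,5], [2,6], [3,4], [4,5], [5,6], [5,7], [6,7], [6,8], [7,8]
  2-simplices (10): [0,5,6], [0,6,8], [1,5,6], [1,5,7], [1,6,7], [1,6,8], [1,7,8], [2,5,6], [5,6,7], [6,7,8]
  3-simplices (2): [1,5,6,7], [1,6,7,8]

Hence C_0 ≅ Z^9, C_1 ≅ Z^19, C_2 ≅ Z^10, C_3 ≅ Z^2.

∂_1: C_1 → C_0 maps an edge to its endpoints' difference, ∂[p,q] = q − p. For instance
  ∂[0,3] = [3] − [0].
This gives a 9×19 integer matrix of rank 8; reducing to Smith normal form yields diagonal entries (1,1,1,1,1,1,1,1).

Boundary ∂_2: C_2 → C_1 acts by ∂[p,q,r] = [q,r] − [p,r] + [p,q]. For instance
  ∂[5,6,7] = [6,7] − [5,7] + [5,6],
  ∂[1,5,6] = [5,6] − [1,6] + [1,5].
The 19×10 boundary matrix has rank 8 and Smith normal form diag(1,1,1,1,1,1,1,1).

∂_3: C_3 → C_2 sends each 3-simplex σ to the alternating sum Σ_i (−1)^i (σ with its i-th vertex removed). For instance
  ∂[1,6,7,8] = [6,7,8] − [1,7,8] + [1,6,8] − [1,6,7],
  ∂[1,5,6,7] = [5,6,7] − [1,6,7] + [1,5,7] − [1,5,6].
This gives a 10×2 integer matrix of rank 2; reducing to Smith normal form yields diagonal entries (1,1).

Now H_k = ker ∂_k / im ∂_{k+1}, so:

  H_0: rank C_0 − rank ∂_1 = 9 − 8 = 1, and the invariant factors of ∂_1 are all 1, so H_0 = Z.
  H_1: rank ker ∂_1 − rank ∂_2 = (19 − 8) − 8 = 3, and the invariant factors of ∂_2 are all 1, so H_1 = Z^3.
  H_2: rank ker ∂_2 − rank ∂_3 = (10 − 8) − 2 = 0, and the invariant factors of ∂_3 are all 1, so H_2 = 0.
  H_3: rank ker ∂_3 − rank ∂_4 = (2 − 2) − 0 = 0, and there is no ∂_4, so H_3 = 0.

As a check, the Euler characteristic is 9 − 19 + 10 − 2 = -2, which agrees with 1 − 3 + 0 − 0 = -2.

H_0 = Z,  H_1 = Z^3,  H_2 = 0,  H_3 = 0.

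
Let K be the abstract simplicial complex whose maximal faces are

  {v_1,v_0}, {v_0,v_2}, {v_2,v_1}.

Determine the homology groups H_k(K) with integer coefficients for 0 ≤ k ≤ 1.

Fix the vertex order v_0 < v_1 < v_2 and write every simplex with vertices in increasing order. Then dim K = 1 and the simplices of K are:

  0-simplices (3): [v_0], [v_1], [v_2]
  1-simplices (3): [v_0,v_1], [v_0,v_2], [v_1,v_2]

so the chain groups are C_0 ≅ Z^3, C_1 ≅ Z^3.

∂_1: C_1 → C_0 maps an edge to its endpoints' difference, ∂[p,q] = q − p. For instance
  ∂[v_1,v_2] = [v_2] − [v_1].
As a 3×3 matrix over Z this has rank 2, with invariant factors (1,1).

Now H_k = ker ∂_k / im ∂_{k+1}, so:

  H_0: rank C_0 − rank ∂_1 = 3 − 2 = 1, and the invariant factors of ∂_1 are all 1, so H_0 ≅ Z.
  H_1: rank ker ∂_1 − rank ∂_2 = (3 − 2) − 0 = 1, and there is no ∂_2, so H_1 ≅ Z.

As a check, the Euler characteristic is 3 − 3 = 0, which agrees with 1 − 1 = 0.
(K is a triangulation of the circle S^1.)

H_0 = Z,  H_1 = Z.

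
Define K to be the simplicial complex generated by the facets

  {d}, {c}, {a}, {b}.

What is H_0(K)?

H_0 = Z^4.

K has 4 vertices.
rank ∂_0 = 0, rank ∂_1 = 0 ⇒ b_0 = 4 − 0 − 0 = 4. So H_0 = Z^4.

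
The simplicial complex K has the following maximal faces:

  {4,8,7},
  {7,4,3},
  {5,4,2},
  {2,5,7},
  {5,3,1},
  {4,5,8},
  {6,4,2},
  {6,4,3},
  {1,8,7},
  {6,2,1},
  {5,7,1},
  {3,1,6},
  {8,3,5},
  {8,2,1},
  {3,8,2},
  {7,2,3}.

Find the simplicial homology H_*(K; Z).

Order the vertices as 1 < 2 < 3 < 4 < 5 < 6 < 7 < 8. Listing each simplex with vertices in this order, K has dimension 2 with simplices:

  0-simplices (8): [1], [2], [3], [4], [5], [6], [7], [8]
  1-simplices (24): (24 of them)
  2-simplices (16): [1,2,6], [1,2,8], [1,3,5], [1,3,6], [1,5,7], [1,7,8], [2,3,7], [2,3,8], [2,4,5], [2,4,6], [2,5,7], [3,4,6], [3,4,7], [3,5,8], [4,5,8], [4,7,8]

so the chain groups are C_0 ≅ Z^8, C_1 ≅ Z^24, C_2 ≅ Z^16.

∂_1: C_1 → C_0 is given by ∂[p,q] = [q] − [p].
This gives a 8×24 integer matrix of rank 7; reducing to Smith normal form yields diagonal entries (1,1,1,1,1,1,1).

The boundary map ∂_2: C_2 → C_1 maps a triangle to the signed sum of its edges. For instance
  ∂[1,2,8] = [2,8] − [1,8] + [1,2],
  ∂[3,4,7] = [4,7] − [3,7] + [3,4].
The 24×16 boundary matrix has rank 15 and Smith normal form diag(1,1,1,1,1,1,1,1,1,1,1,1,1,1,1).

Reading off H_k = ker ∂_k / im ∂_{k+1}:

  H_0: rank C_0 − rank ∂_1 = 8 − 7 = 1, and the invariant factors of ∂_1 are all 1, so H_0 = Z.
  H_1: rank ker ∂_1 − rank ∂_2 = (24 − 7) − 15 = 2, and the invariant factors of ∂_2 are all 1, so H_1 = Z^2.
  H_2: rank ker ∂_2 − rank ∂_3 = (16 − 15) − 0 = 1, and there is no ∂_3, so H_2 = Z.

H_0 ≅ Z,  H_1 ≅ Z^2,  H_2 ≅ Z.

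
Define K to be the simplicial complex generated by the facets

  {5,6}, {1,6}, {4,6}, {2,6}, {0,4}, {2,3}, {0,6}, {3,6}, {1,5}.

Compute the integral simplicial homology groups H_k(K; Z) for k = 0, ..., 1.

H_0 = Z,  H_1 = Z^3.

K has 7 vertices, 9 edges.
rank ∂_0 = 0, rank ∂_1 = 6 ⇒ b_0 = 7 − 0 − 6 = 1; all invariant factors of ∂_1 are 1 so no torsion. So H_0 ≅ Z.
rank ∂_1 = 6, rank ∂_2 = 0 ⇒ b_1 = 9 − 6 − 0 = 3. So H_1 ≅ Z^3.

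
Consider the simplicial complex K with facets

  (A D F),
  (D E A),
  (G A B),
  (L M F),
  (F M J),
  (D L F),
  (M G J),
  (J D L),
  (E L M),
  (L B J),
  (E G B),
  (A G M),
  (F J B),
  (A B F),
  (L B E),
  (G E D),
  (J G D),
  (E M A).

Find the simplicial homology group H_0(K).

H_0 = Z.

We work with the vertex ordering A < B < D < E < F < G < J < L < M. The simplices of K, each written with vertices in increasing order, are:

  0-simplices (9): A, B, D, E, F, G, J, L, M
  1-simplices (27): AB, AD, AE, AF, AG, AM, BE, BF, BG, BJ, BL, DE, DF, DG, DJ, DL, EG, EL, EM, FJ, FL, FM, GJ, GM, JL, JM, LM
  2-simplices (18): ABF, ABG, ADE, ADF, AEM, AGM, BEG, BEL, BFJ, BJL, DEG, DFL, DGJ, DJL, ELM, FJM, FLM, GJM

giving chain groups C_0 ≅ Z^9, C_1 ≅ Z^27, C_2 ≅ Z^18.

∂_1: C_1 → C_0 maps an edge to its endpoints' difference, ∂[p,q] = q − p.
As a 9×27 matrix over Z this has rank 8, with invariant factors (1,1,1,1,1,1,1,1).

∂_2: C_2 → C_1 acts by ∂[p,q,r] = [q,r] − [p,r] + [p,q]. For instance
  ∂DJL = JL − DL + DJ,
  ∂DEG = EG − DG + DE.
The 27×18 boundary matrix has rank 18 and Smith normal form diag(1,1,1,1,1,1,1,1,1,1,1,1,1,1,1,1,1,2).

Computing H_k = (kernel of ∂_k) / (image of ∂_{k+1}):

  H_0: rank C_0 − rank ∂_1 = 9 − 8 = 1, and the invariant factors of ∂_1 are all 1, so H_0 = Z.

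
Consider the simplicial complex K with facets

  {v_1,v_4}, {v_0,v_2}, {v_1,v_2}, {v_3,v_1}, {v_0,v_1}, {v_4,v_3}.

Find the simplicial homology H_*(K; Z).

H_0 = Z,  H_1 = Z^2.

Take the total order v_0 < v_1 < v_2 < v_3 < v_4 on the vertex set. Then K (dimension 1) consists of the simplices:

  0-simplices (5): [v_0], [v_1], [v_2], [v_3], [v_4]
  1-simplices (6): [v_0,v_1], [v_0,v_2], [v_1,v_2], [v_1,v_3], [v_1,v_4], [v_3,v_4]

so the chain groups are C_0 ≅ Z^5, C_1 ≅ Z^6.

The boundary map ∂_1: C_1 → C_0 maps an edge to its endpoints' difference, ∂[p,q] = q − p.
This gives a 5×6 integer matrix of rank 4; reducing to Smith normal form yields diagonal entries (1,1,1,1).

From H_k ≅ ker(∂_k) / im(∂_{k+1}) we obtain:

  H_0: rank C_0 − rank ∂_1 = 5 − 4 = 1, and the invariant factors of ∂_1 are all 1, so H_0 = Z.
  H_1: rank ker ∂_1 − rank ∂_2 = (6 − 4) − 0 = 2, and there is no ∂_2, so H_1 = Z^2.

(K is a triangulation of a wedge of 2 circles.)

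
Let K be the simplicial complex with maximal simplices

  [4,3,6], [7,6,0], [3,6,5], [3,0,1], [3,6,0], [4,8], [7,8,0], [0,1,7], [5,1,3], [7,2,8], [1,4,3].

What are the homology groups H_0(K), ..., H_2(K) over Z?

H_0 = Z,  H_1 = Z,  H_2 = 0.

Order the vertices as 0 < 1 < 2 < 3 < 4 < 5 < 6 < 7 < 8. Listing each simplex with vertices in this order, K has dimension 2 with simplices:

  0-simplices (9): [0], [1], [2], [3], [4], [5], [6], [7], [8]
  1-simplices (19): [0,1], [0,3], [0,6], [0,7], [0,8], [1,3], [1,4], [1,5], [1,7], [2,7], [2,8], [3,4], [3,5], [3,6], [4,6], [4,8], [5,6], [6,7], [7,8]
  2-simplices (10): [0,1,3], [0,1,7], [0,3,6], [0,6,7], [0,7,8], [1,3,4], [1,3,5], [2,7,8], [3,4,6], [3,5,6]

so the chain groups are C_0 ≅ Z^9, C_1 ≅ Z^19, C_2 ≅ Z^10.

∂_1: C_1 → C_0 is given by ∂[p,q] = [q] − [p]. For instance
  ∂[3,4] = [4] − [3].
The 9×19 boundary matrix has rank 8 and Smith normal form diag(1,1,1,1,1,1,1,1).

The boundary map ∂_2: C_2 → C_1 maps a triangle to the signed sum of its edges. For instance
  ∂[0,1,7] = [1,7] − [0,7] + [0,1],
  ∂[0,3,6] = [3,6] − [0,6] + [0,3].
As a 19×10 matrix over Z this has rank 10, with invariant factors (1,1,1,1,1,1,1,1,1,1).

Now H_k = ker ∂_k / im ∂_{k+1}, so:

  H_0: rank C_0 − rank ∂_1 = 9 − 8 = 1, and the invariant factors of ∂_1 are all 1, so H_0 ≅ Z.
  H_1: rank ker ∂_1 − rank ∂_2 = (19 − 8) − 10 = 1, and the invariant factors of ∂_2 are all 1, so H_1 ≅ Z.
  H_2: rank ker ∂_2 − rank ∂_3 = (10 − 10) − 0 = 0, and there is no ∂_3, so H_2 ≅ 0.

As a check, the Euler characteristic is 9 − 19 + 10 = 0, which agrees with 1 − 1 + 0 = 0.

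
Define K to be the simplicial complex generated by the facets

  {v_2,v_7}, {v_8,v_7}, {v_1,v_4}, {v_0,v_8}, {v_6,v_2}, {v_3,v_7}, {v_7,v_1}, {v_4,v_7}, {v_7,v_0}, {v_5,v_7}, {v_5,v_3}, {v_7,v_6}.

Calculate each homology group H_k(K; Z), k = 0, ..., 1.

Order the vertices as v_0 < v_1 < v_2 < v_3 < v_4 < v_5 < v_6 < v_7 < v_8. Listing each simplex with vertices in this order, K has dimension 1 with simplices:

  0-simplices (9): [v_0], [v_1], [v_2], [v_3], [v_4], [v_5], [v_6], [v_7], [v_8]
  1-simplices (12): [v_0,v_7], [v_0,v_8], [v_1,v_4], [v_1,v_7], [v_2,v_6], [v_2,v_7], [v_3,v_5], [v_3,v_7], [v_4,v_7], [v_5,v_7], [v_6,v_7], [v_7,v_8]

giving chain groups C_0 ≅ Z^9, C_1 ≅ Z^12.

∂_1: C_1 → C_0 sends each edge [p,q] (with p < q) to q − p.
The 9×12 boundary matrix has rank 8 and Smith normal form diag(1,1,1,1,1,1,1,1).

Reading off H_k = ker ∂_k / im ∂_{k+1}:

  H_0: rank C_0 − rank ∂_1 = 9 − 8 = 1, and the invariant factors of ∂_1 are all 1, so H_0 = Z.
  H_1: rank ker ∂_1 − rank ∂_2 = (12 − 8) − 0 = 4, and there is no ∂_2, so H_1 = Z^4.

H_0 = Z,  H_1 = Z^4.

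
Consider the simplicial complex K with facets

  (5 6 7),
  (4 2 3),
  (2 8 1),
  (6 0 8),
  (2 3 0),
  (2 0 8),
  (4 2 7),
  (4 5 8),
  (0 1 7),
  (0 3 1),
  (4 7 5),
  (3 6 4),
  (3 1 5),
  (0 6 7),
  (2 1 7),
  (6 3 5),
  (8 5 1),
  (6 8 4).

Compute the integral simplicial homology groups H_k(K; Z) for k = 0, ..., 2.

Fix the vertex order 0 < 1 < 2 < 3 < 4 < 5 < 6 < 7 < 8 and write every simplex with vertices in increasing order. Then dim K = 2 and the simplices of K are:

  0-simplices (9): [0], [1], [2], [3], [4], [5], [6], [7], [8]
  1-simplices (27): (27 of them)
  2-simplices (18): [0,1,3], [0,1,7], [0,2,3], [0,2,8], [0,6,7], [0,6,8], [1,2,7], [1,2,8], [1,3,5], [1,5,8], [2,3,4], [2,4,7], [3,4,6], [3,5,6], [4,5,7], [4,5,8], [4,6,8], [5,6,7]

Hence C_0 ≅ Z^9, C_1 ≅ Z^27, C_2 ≅ Z^18.

Boundary ∂_1: C_1 → C_0 maps an edge to its endpoints' difference, ∂[p,q] = q − p.
As a 9×27 matrix over Z this has rank 8, with invariant factors (1,1,1,1,1,1,1,1).

∂_2: C_2 → C_1 sends each 2-simplex [p,q,r] to [q,r] − [p,r] + [p,q]. For instance
  ∂[2,4,7] = [4,7] − [2,7] + [2,4],
  ∂[5,6,7] = [6,7] − [5,7] + [5,6].
The 27×18 boundary matrix has rank 18 and Smith normal form diag(1,1,1,1,1,1,1,1,1,1,1,1,1,1,1,1,1,2).

Reading off H_k = ker ∂_k / im ∂_{k+1}:

  H_0: rank C_0 − rank ∂_1 = 9 − 8 = 1, and the invariant factors of ∂_1 are all 1, so H_0 = Z.
  H_1: rank ker ∂_1 − rank ∂_2 = (27 − 8) − 18 = 1, and ∂_2 has invariant factor 2 > 1, so H_1 = Z ⊕ Z/2Z.
  H_2: rank ker ∂_2 − rank ∂_3 = (18 − 18) − 0 = 0, and there is no ∂_3, so H_2 = 0.

H_0 ≅ Z,  H_1 ≅ Z ⊕ Z/2Z,  H_2 = 0.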